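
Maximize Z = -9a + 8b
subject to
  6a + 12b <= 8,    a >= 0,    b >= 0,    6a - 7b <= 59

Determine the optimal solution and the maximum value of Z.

Vertices and Z = -9a + 8b:
  (0, 2/3) → Z = 16/3
  (4/3, 0) → Z = -12
  (0, 0) → Z = 0

a = 0, b = 2/3, maximum Z = 16/3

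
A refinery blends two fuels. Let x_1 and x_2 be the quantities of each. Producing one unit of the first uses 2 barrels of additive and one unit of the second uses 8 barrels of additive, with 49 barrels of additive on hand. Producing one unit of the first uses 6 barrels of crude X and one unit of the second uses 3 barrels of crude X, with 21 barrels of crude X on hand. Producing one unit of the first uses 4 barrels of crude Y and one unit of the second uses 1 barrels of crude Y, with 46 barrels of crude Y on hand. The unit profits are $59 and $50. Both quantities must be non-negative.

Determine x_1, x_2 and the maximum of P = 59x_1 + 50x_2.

Feasible corners and P = 59x_1 + 50x_2:
  (0, 0) → P = 0
  (0, 49/8) → P = 1225/4
  (7/2, 0) → P = 413/2
  (1/2, 6) → P = 659/2

x_1 = 1/2, x_2 = 6, maximum P = 659/2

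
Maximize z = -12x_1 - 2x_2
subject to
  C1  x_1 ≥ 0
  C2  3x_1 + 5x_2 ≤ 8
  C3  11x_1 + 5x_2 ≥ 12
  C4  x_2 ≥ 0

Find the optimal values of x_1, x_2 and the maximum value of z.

x_1 = 1/2, x_2 = 13/10, maximum z = -43/5

Extreme points and z = -12x_1 - 2x_2:
  (1/2, 13/10) → z = -43/5
  (8/3, 0) → z = -32
  (12/11, 0) → z = -144/11

The binding constraints are 3x_1 + 5x_2 = 8 and 11x_1 + 5x_2 = 12.
Solving simultaneously gives x_1 = 1/2, x_2 = 13/10.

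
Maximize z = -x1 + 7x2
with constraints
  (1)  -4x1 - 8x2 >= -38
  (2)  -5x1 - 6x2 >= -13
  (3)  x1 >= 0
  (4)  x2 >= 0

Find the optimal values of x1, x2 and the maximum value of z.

Feasible corners and z = -x1 + 7x2:
  (0, 13/6) → z = 91/6
  (13/5, 0) → z = -13/5
  (0, 0) → z = 0

The binding constraints are -5x1 - 6x2 = -13 and x1 = 0.
Solving simultaneously gives x1 = 0, x2 = 13/6.

x1 = 0, x2 = 13/6, maximum z = 91/6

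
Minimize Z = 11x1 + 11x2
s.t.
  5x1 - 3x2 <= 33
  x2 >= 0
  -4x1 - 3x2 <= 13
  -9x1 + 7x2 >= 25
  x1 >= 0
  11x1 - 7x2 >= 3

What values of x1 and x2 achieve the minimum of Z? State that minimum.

x1 = 14, x2 = 151/7, minimum Z = 2739/7

Vertices and Z = 11x1 + 11x2:
  (153/4, 211/4) → Z = 1001
  (111, 174) → Z = 3135
  (14, 151/7) → Z = 2739/7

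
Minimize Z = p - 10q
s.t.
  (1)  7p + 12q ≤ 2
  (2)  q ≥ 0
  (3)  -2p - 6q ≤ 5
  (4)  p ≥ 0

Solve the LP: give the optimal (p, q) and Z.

Vertices and Z = p - 10q:
  (2/7, 0) → Z = 2/7
  (0, 1/6) → Z = -5/3
  (0, 0) → Z = 0

p = 0, q = 1/6, minimum Z = -5/3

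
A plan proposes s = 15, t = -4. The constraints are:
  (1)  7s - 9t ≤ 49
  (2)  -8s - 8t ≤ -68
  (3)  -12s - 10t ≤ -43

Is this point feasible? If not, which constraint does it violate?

Constraint (1): 7s - 9t = 141, which is not ≤ 49. All other constraints are satisfied.

not feasible — violates (1)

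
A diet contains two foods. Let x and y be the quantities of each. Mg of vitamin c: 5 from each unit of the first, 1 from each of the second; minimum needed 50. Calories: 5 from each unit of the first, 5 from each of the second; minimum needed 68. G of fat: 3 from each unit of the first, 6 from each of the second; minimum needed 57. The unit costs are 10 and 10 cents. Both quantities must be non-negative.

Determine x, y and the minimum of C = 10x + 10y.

x = 9, y = 5, minimum C = 140

The feasible region is unbounded (it extends along (0, 1), (1, 0)), but C strictly increases along every unbounded feasible direction, so there is no improving ray and the minimum is attained at a vertex.

At the optimal vertex, 5x + y = 50 and 3x + 6y = 57.
Solving simultaneously gives x = 9, y = 5.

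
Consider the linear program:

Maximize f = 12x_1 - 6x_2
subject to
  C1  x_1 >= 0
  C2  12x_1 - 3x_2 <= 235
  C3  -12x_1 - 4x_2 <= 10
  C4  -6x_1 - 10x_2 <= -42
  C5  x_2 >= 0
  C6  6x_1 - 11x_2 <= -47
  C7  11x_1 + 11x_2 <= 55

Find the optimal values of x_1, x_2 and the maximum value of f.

Feasible corners and f = 12x_1 - 6x_2:
  (0, 47/11) → f = -282/11
  (0, 5) → f = -30
  (8/17, 77/17) → f = -366/17

The optimum lies where 6x_1 - 11x_2 = -47 and 11x_1 + 11x_2 = 55.
Solving simultaneously gives x_1 = 8/17, x_2 = 77/17.

x_1 = 8/17, x_2 = 77/17, maximum f = -366/17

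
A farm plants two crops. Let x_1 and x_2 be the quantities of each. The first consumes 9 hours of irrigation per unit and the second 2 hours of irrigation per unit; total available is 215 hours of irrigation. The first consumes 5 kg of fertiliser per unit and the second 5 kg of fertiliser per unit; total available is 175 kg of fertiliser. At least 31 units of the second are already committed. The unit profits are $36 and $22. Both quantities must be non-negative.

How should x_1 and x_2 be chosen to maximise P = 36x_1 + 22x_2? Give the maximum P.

Corner points and P = 36x_1 + 22x_2:
  (0, 35) → P = 770
  (0, 31) → P = 682
  (4, 31) → P = 826

x_1 = 4, x_2 = 31, maximum P = 826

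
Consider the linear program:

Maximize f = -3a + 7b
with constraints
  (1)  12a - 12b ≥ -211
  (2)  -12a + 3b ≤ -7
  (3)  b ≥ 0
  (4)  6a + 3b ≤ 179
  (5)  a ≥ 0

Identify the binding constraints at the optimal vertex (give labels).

(1) and (4)

Vertices and f = -3a + 7b:
  (239/36, 218/9) → f = 5387/36
  (505/36, 569/18) → f = 6451/36
  (7/12, 0) → f = -7/4
  (179/6, 0) → f = -179/2

The maximum is at (505/36, 569/18). Substituting into each constraint, equality holds for (1) and (4); the remaining constraints have slack.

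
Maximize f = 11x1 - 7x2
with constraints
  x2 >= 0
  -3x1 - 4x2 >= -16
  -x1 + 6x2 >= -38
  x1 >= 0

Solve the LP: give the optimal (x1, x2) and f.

x1 = 16/3, x2 = 0, maximum f = 176/3

Feasible corners and f = 11x1 - 7x2:
  (16/3, 0) → f = 176/3
  (0, 0) → f = 0
  (0, 4) → f = -28

At the optimal vertex, x2 = 0 and -3x1 - 4x2 = -16.
Solving simultaneously gives x1 = 16/3, x2 = 0.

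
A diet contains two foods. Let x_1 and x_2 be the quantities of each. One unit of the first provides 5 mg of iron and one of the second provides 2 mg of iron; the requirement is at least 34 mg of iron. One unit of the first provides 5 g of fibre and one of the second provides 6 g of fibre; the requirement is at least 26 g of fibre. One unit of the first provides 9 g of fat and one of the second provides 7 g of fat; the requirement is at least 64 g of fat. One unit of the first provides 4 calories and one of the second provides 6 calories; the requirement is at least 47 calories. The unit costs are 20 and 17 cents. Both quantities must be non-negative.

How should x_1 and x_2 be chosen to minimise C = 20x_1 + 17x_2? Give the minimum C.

The feasible region is unbounded (it extends along (0, 1), (1, 0)), but C strictly increases along every unbounded feasible direction, so there is no improving ray and the minimum is attained at a vertex.

x_1 = 5, x_2 = 9/2, minimum C = 353/2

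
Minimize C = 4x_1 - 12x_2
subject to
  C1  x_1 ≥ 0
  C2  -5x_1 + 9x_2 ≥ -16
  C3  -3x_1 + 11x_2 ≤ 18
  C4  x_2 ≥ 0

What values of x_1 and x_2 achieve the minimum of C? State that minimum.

Extreme points and C = 4x_1 - 12x_2:
  (0, 18/11) → C = -216/11
  (0, 0) → C = 0
  (169/14, 69/14) → C = -76/7
  (16/5, 0) → C = 64/5

x_1 = 0, x_2 = 18/11, minimum C = -216/11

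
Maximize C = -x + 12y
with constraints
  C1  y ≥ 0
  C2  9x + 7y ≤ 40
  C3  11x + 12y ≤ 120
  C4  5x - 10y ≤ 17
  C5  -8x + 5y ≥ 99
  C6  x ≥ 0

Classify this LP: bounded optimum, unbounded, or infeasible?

infeasible

The boundaries y = 0 and 5x - 10y = 17 meet at (17/5, 0), but that point violates -8x + 5y ≥ 99. Every candidate vertex is excluded by some other constraint, so the feasible region is empty.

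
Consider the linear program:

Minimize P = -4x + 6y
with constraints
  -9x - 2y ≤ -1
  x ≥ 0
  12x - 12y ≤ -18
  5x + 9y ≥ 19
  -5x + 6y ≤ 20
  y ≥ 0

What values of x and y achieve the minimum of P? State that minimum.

Vertices and P = -4x + 6y:
  (0, 19/9) → P = 38/3
  (0, 10/3) → P = 20
  (11/28, 53/28) → P = 137/14
  (11, 25/2) → P = 31

The optimum lies where 12x - 12y = -18 and 5x + 9y = 19.
Solving simultaneously gives x = 11/28, y = 53/28.

x = 11/28, y = 53/28, minimum P = 137/14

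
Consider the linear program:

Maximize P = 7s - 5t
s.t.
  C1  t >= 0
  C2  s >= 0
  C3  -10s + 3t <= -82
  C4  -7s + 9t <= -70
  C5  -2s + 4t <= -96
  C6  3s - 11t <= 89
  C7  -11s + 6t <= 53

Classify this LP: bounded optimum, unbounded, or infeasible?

unbounded

From the feasible point (70, 11), moving in the direction (11, 3) keeps every constraint satisfied while P increases without bound.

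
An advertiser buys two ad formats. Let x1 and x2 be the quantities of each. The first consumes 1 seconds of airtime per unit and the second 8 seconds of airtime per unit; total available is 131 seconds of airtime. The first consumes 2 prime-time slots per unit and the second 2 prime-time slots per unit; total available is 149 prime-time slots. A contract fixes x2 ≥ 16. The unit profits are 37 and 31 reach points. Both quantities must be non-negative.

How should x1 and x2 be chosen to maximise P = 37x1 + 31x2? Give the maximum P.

x1 = 3, x2 = 16, maximum P = 607

Corner points and P = 37x1 + 31x2:
  (0, 131/8) → P = 4061/8
  (0, 16) → P = 496
  (3, 16) → P = 607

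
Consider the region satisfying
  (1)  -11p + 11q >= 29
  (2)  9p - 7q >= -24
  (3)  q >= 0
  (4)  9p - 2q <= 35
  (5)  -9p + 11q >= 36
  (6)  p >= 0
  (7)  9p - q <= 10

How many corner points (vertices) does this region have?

Pairwise boundary intersections that survive every other constraint:
  (0, 24/7)
  (47/27, 17/3)
  (0, 36/11)
  (73/45, 23/5)

4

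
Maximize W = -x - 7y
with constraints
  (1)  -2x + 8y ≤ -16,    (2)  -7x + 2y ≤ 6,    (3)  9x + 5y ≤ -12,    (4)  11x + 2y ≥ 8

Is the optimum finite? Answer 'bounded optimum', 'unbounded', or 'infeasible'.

unbounded

From the feasible point (64/37, -204/37), moving in the direction (5, -9) keeps every constraint satisfied while W increases without bound.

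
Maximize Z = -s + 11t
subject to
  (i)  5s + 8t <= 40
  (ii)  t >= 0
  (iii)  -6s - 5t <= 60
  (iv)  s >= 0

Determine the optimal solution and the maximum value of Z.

s = 0, t = 5, maximum Z = 55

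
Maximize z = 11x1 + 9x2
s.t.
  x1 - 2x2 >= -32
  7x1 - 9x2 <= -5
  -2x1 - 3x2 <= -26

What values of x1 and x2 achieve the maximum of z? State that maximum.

Feasible corners and z = 11x1 + 9x2:
  (278/5, 219/5) → z = 5029/5
  (-44/7, 90/7) → z = 326/7
  (73/13, 64/13) → z = 1379/13

The binding constraints are x1 - 2x2 = -32 and 7x1 - 9x2 = -5.
Solving simultaneously gives x1 = 278/5, x2 = 219/5.

x1 = 278/5, x2 = 219/5, maximum z = 5029/5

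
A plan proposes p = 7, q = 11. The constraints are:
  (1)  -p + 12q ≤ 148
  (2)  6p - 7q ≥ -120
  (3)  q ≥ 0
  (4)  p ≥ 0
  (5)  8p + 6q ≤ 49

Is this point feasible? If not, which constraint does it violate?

not feasible — violates (5)

Constraint (5): 8p + 6q = 122, which is not ≤ 49. All other constraints are satisfied.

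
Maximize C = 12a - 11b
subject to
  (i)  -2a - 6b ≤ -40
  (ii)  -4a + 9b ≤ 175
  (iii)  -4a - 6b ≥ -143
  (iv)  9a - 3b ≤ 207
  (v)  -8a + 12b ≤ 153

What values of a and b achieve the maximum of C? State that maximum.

a = 227/10, b = -9/10, maximum C = 2823/10

Extreme points and C = 12a - 11b:
  (227/10, -9/10) → C = 2823/10
  (-73/12, 313/36) → C = -6071/36
  (557/22, 153/22) → C = 5001/22
  (133/16, 439/24) → C = -2435/24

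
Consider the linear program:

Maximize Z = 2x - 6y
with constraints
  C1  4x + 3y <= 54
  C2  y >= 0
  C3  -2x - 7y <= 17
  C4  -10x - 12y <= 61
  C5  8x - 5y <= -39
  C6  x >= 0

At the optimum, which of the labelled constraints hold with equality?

C5 and C6

Feasible corners and Z = 2x - 6y:
  (153/44, 147/11) → Z = -1611/22
  (0, 18) → Z = -108
  (0, 39/5) → Z = -234/5

The maximum is at (0, 39/5). Substituting into each constraint, equality holds for C5 and C6; the remaining constraints have slack.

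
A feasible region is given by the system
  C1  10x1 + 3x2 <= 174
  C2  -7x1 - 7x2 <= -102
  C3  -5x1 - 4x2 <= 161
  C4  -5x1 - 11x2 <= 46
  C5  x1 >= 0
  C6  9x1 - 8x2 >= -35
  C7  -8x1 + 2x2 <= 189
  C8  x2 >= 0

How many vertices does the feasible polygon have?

Pairwise boundary intersections that survive every other constraint:
  (1287/107, 1916/107)
  (87/5, 0)
  (571/119, 1163/119)
  (102/7, 0)

4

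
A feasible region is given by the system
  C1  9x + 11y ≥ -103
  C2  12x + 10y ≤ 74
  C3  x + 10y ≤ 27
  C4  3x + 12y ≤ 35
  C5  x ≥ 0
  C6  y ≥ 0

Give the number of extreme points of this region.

Pairwise boundary intersections that survive every other constraint:
  (269/57, 33/19)
  (37/6, 0)
  (13/9, 23/9)
  (0, 27/10)
  (0, 0)

5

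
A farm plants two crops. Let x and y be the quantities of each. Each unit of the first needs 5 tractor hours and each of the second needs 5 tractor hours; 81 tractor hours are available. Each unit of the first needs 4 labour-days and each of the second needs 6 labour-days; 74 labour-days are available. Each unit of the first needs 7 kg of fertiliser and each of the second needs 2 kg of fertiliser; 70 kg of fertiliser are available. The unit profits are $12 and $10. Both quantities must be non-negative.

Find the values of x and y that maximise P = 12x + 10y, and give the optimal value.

x = 8, y = 7, maximum P = 166

Feasible corners and P = 12x + 10y:
  (0, 0) → P = 0
  (0, 37/3) → P = 370/3
  (10, 0) → P = 120
  (8, 7) → P = 166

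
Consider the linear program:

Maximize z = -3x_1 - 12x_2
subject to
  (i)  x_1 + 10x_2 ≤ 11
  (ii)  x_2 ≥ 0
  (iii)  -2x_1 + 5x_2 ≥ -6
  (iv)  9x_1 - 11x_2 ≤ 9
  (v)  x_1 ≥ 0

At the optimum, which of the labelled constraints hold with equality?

(ii) and (v)

Corner points and z = -3x_1 - 12x_2:
  (211/101, 90/101) → z = -1713/101
  (0, 11/10) → z = -66/5
  (1, 0) → z = -3
  (0, 0) → z = 0

The maximum is at (0, 0). Substituting into each constraint, equality holds for (ii) and (v); the remaining constraints have slack.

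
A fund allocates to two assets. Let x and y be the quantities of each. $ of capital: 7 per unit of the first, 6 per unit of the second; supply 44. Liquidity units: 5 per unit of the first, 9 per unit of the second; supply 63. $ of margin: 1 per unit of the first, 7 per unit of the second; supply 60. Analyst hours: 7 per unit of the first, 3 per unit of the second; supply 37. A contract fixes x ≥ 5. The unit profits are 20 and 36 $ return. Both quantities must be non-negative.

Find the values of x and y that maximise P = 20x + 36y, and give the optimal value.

The binding constraints are 7x + 3y = 37 and x = 5.
Solving simultaneously gives x = 5, y = 2/3.

x = 5, y = 2/3, maximum P = 124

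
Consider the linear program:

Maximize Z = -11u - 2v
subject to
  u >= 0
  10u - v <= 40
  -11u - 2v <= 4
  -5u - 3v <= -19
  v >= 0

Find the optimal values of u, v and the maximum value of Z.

u = 0, v = 19/3, maximum Z = -38/3

The feasible region is unbounded (it extends along (0, 1), (1, 10)), but Z strictly decreases along every unbounded feasible direction, so there is no improving ray and the maximum is attained at a vertex.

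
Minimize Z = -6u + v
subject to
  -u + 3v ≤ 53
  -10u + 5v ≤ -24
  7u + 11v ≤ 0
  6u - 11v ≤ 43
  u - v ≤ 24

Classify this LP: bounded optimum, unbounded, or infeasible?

Vertices and Z = -6u + v:
  (264/145, -168/145) → Z = -1752/145
  (49/80, -143/40) → Z = -29/4
  (43/13, -301/143) → Z = -3139/143
The feasible region has finitely many vertices and no improving ray; the minimum is -3139/143 at (43/13, -301/143).

bounded optimum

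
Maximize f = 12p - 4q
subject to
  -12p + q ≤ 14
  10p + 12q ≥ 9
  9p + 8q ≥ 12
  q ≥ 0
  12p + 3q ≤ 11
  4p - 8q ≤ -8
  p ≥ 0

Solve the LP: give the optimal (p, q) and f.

Feasible corners and f = 12p - 4q:
  (4/13, 15/13) → f = -12/13
  (0, 3/2) → f = -6
  (16/27, 35/27) → f = 52/27
  (0, 11/3) → f = -44/3

The optimum lies where 12p + 3q = 11 and 4p - 8q = -8.
Solving simultaneously gives p = 16/27, q = 35/27.

p = 16/27, q = 35/27, maximum f = 52/27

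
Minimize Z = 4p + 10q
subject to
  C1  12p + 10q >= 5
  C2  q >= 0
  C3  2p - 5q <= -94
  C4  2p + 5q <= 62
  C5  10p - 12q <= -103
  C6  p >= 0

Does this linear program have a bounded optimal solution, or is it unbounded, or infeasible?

The boundaries 12p + 10q = 5 and 2p - 5q = -94 meet at (-183/16, 569/40), but that point violates p ≥ 0. Every candidate vertex is excluded by some other constraint, so the feasible region is empty.

infeasible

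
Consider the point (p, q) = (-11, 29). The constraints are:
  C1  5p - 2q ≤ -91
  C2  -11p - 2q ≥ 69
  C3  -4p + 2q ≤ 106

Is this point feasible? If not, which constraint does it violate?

Constraint C2: -11p - 2q = 63, which is not ≥ 69. All other constraints are satisfied.

not feasible — violates C2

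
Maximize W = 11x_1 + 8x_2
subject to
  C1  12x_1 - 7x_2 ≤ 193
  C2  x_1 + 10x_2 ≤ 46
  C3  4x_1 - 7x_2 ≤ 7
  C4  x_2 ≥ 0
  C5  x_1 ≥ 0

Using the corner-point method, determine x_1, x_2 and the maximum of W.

x_1 = 392/47, x_2 = 177/47, maximum W = 5728/47

The binding constraints are x_1 + 10x_2 = 46 and 4x_1 - 7x_2 = 7.
Solving simultaneously gives x_1 = 392/47, x_2 = 177/47.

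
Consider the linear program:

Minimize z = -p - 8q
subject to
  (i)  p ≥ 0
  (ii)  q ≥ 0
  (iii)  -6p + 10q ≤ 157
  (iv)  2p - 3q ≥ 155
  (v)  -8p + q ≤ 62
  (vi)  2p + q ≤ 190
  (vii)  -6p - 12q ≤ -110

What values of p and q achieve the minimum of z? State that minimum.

Feasible corners and z = -p - 8q:
  (155/2, 0) → z = -155/2
  (95, 0) → z = -95
  (725/8, 35/4) → z = -1285/8

At the optimal vertex, 2p - 3q = 155 and 2p + q = 190.
Solving simultaneously gives p = 725/8, q = 35/4.

p = 725/8, q = 35/4, minimum z = -1285/8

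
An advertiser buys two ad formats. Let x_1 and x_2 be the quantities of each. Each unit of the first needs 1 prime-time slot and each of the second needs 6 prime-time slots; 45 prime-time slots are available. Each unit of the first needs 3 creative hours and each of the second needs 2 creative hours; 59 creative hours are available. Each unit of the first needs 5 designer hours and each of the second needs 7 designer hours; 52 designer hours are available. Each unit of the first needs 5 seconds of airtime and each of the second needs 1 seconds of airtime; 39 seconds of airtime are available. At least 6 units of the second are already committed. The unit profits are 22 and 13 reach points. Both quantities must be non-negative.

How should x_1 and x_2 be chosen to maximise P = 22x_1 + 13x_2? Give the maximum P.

Extreme points and P = 22x_1 + 13x_2:
  (0, 52/7) → P = 676/7
  (0, 6) → P = 78
  (2, 6) → P = 122

At the optimal vertex, 5x_1 + 7x_2 = 52 and x_2 = 6.
Solving simultaneously gives x_1 = 2, x_2 = 6.

x_1 = 2, x_2 = 6, maximum P = 122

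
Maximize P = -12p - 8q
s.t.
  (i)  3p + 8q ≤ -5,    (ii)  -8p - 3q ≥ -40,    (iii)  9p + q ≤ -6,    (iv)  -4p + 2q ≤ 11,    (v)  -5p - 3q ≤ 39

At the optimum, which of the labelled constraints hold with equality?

(iii) and (v)

Extreme points and P = -12p - 8q:
  (-43/69, -9/23) → P = 244/23
  (-49/19, 13/38) → P = 536/19
  (21/22, -321/22) → P = 1158/11
  (-111/22, -101/22) → P = 1070/11

The maximum is at (21/22, -321/22). Substituting into each constraint, equality holds for (iii) and (v); the remaining constraints have slack.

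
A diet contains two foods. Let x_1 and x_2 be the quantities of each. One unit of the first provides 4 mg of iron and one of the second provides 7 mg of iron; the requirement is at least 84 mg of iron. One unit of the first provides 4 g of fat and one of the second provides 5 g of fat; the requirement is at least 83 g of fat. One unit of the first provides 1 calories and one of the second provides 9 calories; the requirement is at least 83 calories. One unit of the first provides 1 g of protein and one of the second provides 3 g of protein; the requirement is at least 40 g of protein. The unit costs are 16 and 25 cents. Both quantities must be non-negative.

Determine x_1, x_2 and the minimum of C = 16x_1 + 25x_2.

x_1 = 7, x_2 = 11, minimum C = 387

Extreme points and C = 16x_1 + 25x_2:
  (0, 83/5) → C = 415
  (83, 0) → C = 1328
  (7, 11) → C = 387
  (37/2, 43/6) → C = 2851/6
The feasible region is unbounded (it extends along (0, 1), (1, 0)), but C strictly increases along every unbounded feasible direction, so there is no improving ray and the minimum is attained at a vertex.

The binding constraints are 4x_1 + 5x_2 = 83 and x_1 + 3x_2 = 40.
Solving simultaneously gives x_1 = 7, x_2 = 11.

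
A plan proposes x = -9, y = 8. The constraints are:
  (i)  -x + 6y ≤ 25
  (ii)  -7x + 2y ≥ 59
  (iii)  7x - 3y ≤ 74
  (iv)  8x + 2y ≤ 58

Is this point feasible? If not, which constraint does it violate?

not feasible — violates (i)

Constraint (i): -x + 6y = 57, which is not ≤ 25. All other constraints are satisfied.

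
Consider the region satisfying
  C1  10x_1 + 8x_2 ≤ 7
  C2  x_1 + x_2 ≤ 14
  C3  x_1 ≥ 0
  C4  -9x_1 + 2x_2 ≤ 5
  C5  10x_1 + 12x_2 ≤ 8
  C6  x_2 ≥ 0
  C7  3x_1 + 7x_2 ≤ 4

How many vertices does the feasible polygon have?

The feasible vertices (each the meet of two boundaries and inside every other half-plane) are:
  (1/2, 1/4)
  (7/10, 0)
  (0, 0)
  (0, 4/7)
  (4/17, 8/17)

5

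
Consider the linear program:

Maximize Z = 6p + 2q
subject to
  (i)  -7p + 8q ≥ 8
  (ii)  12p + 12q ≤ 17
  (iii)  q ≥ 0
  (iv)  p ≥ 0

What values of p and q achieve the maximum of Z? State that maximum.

Feasible corners and Z = 6p + 2q:
  (2/9, 43/36) → Z = 67/18
  (0, 1) → Z = 2
  (0, 17/12) → Z = 17/6

p = 2/9, q = 43/36, maximum Z = 67/18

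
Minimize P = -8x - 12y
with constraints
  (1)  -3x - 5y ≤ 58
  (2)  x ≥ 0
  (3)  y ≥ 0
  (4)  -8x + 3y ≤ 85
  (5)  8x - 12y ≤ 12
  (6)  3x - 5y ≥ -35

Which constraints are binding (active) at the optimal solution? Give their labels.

Corner points and P = -8x - 12y:
  (0, 0) → P = 0
  (0, 7) → P = -84
  (3/2, 0) → P = -12
  (120, 79) → P = -1908

The minimum is at (120, 79). Substituting into each constraint, equality holds for (5) and (6); the remaining constraints have slack.

(5) and (6)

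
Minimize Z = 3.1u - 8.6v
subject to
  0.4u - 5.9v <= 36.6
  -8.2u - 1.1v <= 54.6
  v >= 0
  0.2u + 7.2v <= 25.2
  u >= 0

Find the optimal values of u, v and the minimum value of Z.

u = 0, v = 3.5, minimum Z = -30.1

Corner points and Z = 3.1u - 8.6v:
  (183/2, 0) → Z = 5673/20
  (20610/203, 138/203) → Z = 313521/1015
  (0, 0) → Z = 0
  (0, 7/2) → Z = -301/10

At the optimal vertex, 0.2u + 7.2v = 25.2 and u = 0.
Solving simultaneously gives u = 0, v = 7/2.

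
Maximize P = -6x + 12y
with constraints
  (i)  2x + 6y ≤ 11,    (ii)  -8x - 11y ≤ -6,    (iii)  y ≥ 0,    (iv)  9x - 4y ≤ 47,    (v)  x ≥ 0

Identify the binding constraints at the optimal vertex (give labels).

Vertices and P = -6x + 12y:
  (163/31, 5/62) → P = -948/31
  (0, 11/6) → P = 22
  (3/4, 0) → P = -9/2
  (0, 6/11) → P = 72/11
  (47/9, 0) → P = -94/3

The maximum is at (0, 11/6). Substituting into each constraint, equality holds for (i) and (v); the remaining constraints have slack.

(i) and (v)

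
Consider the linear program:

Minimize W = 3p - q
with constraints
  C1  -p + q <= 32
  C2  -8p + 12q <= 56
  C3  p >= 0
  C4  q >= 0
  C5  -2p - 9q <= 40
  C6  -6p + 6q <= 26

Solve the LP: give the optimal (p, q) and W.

p = 0, q = 13/3, minimum W = -13/3

Vertices and W = 3p - q:
  (1, 16/3) → W = -7/3
  (0, 0) → W = 0
  (0, 13/3) → W = -13/3
The feasible region is unbounded (it extends along (1, 0), (3, 2)), but W strictly increases along every unbounded feasible direction, so there is no improving ray and the minimum is attained at a vertex.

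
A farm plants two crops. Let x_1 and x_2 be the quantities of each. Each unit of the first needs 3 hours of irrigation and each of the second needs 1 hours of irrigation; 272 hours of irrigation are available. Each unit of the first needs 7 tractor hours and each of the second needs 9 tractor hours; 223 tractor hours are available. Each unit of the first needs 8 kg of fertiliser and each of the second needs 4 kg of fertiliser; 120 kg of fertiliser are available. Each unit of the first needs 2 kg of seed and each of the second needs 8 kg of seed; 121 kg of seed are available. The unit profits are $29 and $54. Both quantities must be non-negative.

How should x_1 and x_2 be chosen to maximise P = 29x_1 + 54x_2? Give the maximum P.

x_1 = 17/2, x_2 = 13, maximum P = 1897/2

Feasible corners and P = 29x_1 + 54x_2:
  (0, 0) → P = 0
  (0, 121/8) → P = 3267/4
  (15, 0) → P = 435
  (17/2, 13) → P = 1897/2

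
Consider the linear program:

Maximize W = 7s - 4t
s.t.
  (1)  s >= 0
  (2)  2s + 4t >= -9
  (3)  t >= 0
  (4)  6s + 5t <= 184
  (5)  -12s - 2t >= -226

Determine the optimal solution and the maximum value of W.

s = 113/6, t = 0, maximum W = 791/6

Extreme points and W = 7s - 4t:
  (0, 0) → W = 0
  (0, 184/5) → W = -736/5
  (113/6, 0) → W = 791/6
  (127/8, 71/4) → W = 321/8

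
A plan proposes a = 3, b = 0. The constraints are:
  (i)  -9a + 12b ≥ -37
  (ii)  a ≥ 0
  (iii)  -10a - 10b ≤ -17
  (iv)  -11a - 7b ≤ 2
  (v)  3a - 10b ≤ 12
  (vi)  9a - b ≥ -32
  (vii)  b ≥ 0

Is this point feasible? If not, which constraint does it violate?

(i): -27 ≥ -37 ✓
(ii): 3 ≥ 0 ✓
(iii): -30 ≤ -17 ✓
(iv): -33 ≤ 2 ✓
(v): 9 ≤ 12 ✓
(vi): 27 ≥ -32 ✓
(vii): 0 ≥ 0 ✓

feasible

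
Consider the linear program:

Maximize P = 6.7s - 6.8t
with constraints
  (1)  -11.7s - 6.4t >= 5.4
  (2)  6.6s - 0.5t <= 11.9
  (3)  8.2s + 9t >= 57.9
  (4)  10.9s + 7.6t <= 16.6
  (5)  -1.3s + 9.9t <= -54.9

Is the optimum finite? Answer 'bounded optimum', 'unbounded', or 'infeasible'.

The boundaries 6.6s - 0.5t = 11.9 and -1.3s + 9.9t = -54.9 meet at (9036/6469, -34687/6469), but that point violates 8.2s + 9t ≥ 57.9. Every candidate vertex is excluded by some other constraint, so the feasible region is empty.

infeasible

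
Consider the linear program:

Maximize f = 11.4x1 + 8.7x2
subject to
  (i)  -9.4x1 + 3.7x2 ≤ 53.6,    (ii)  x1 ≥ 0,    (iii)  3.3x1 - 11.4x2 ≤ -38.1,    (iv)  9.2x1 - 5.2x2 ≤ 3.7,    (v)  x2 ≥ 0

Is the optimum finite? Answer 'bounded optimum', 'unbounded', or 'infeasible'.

From the feasible point (0, 536/37), moving in the direction (5.2, 9.2) keeps every constraint satisfied while f increases without bound.

unbounded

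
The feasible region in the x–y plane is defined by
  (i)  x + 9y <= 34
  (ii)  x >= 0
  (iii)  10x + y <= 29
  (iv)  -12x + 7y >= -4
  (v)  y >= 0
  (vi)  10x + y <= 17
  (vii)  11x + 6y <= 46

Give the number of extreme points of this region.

Of the 20 pairwise boundary intersections, those satisfying every inequality are:
  (0, 34/9)
  (119/89, 323/89)
  (0, 0)
  (1/3, 0)
  (3/2, 2)

5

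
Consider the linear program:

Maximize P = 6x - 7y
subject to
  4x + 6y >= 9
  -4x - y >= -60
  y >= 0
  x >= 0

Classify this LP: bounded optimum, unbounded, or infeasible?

bounded optimum

Extreme points and P = 6x - 7y:
  (9/4, 0) → P = 27/2
  (0, 3/2) → P = -21/2
  (15, 0) → P = 90
  (0, 60) → P = -420
The feasible region has finitely many vertices and no improving ray; the maximum is 90 at (15, 0).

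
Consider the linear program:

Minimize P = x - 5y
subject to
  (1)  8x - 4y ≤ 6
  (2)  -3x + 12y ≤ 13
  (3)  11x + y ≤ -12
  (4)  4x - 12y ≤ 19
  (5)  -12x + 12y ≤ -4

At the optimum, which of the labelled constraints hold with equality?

Vertices and P = x - 5y:
  (-125/136, -257/136) → P = 145/17
  (-35/36, -47/36) → P = 50/9
  (-15/8, -53/24) → P = 55/6

The minimum is at (-35/36, -47/36). Substituting into each constraint, equality holds for (3) and (5); the remaining constraints have slack.

(3) and (5)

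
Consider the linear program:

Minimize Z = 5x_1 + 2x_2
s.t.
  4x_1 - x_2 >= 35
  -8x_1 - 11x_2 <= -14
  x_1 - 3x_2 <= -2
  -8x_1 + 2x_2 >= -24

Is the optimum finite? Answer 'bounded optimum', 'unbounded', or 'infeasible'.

infeasible

Constraints 4x_1 - x_2 ≥ 35 and -8x_1 + 2x_2 ≥ -24 have parallel boundaries but demand opposite sides — no point can satisfy both, so the region is empty.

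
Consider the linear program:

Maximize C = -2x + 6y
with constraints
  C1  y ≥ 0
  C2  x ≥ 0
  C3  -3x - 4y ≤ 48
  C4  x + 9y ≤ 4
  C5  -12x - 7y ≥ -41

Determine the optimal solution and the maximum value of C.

x = 0, y = 4/9, maximum C = 8/3

Vertices and C = -2x + 6y:
  (0, 0) → C = 0
  (41/12, 0) → C = -41/6
  (0, 4/9) → C = 8/3
  (341/101, 7/101) → C = -640/101

The binding constraints are x = 0 and x + 9y = 4.
Solving simultaneously gives x = 0, y = 4/9.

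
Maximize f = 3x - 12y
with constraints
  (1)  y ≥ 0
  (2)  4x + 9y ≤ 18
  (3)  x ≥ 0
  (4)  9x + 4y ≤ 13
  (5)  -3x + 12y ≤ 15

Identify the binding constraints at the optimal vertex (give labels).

(1) and (4)

Extreme points and f = 3x - 12y:
  (0, 0) → f = 0
  (13/9, 0) → f = 13/3
  (0, 5/4) → f = -15
  (4/5, 29/20) → f = -15

The maximum is at (13/9, 0). Substituting into each constraint, equality holds for (1) and (4); the remaining constraints have slack.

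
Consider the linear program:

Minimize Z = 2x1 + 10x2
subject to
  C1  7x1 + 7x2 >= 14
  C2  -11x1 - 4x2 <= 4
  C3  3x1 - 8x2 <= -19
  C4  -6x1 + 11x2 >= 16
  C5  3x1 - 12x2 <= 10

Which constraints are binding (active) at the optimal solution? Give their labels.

C1 and C3

Feasible corners and Z = 2x1 + 10x2:
  (-12/7, 26/7) → Z = 236/7
  (-3/11, 25/11) → Z = 244/11
  (27/5, 22/5) → Z = 274/5
The feasible region is unbounded (it extends along (-4, 11), (11, 6)), but Z strictly increases along every unbounded feasible direction, so there is no improving ray and the minimum is attained at a vertex.

The minimum is at (-3/11, 25/11). Substituting into each constraint, equality holds for C1 and C3; the remaining constraints have slack.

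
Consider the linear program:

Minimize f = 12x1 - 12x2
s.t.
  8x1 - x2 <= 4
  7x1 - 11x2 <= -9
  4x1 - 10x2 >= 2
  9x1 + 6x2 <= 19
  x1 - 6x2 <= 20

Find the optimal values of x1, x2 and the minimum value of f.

Vertices and f = 12x1 - 12x2:
  (-56/13, -25/13) → f = -372/13
  (-274/31, -149/31) → f = -1500/31
  (-94/7, -39/7) → f = -660/7

The binding constraints are 4x1 - 10x2 = 2 and x1 - 6x2 = 20.
Solving simultaneously gives x1 = -94/7, x2 = -39/7.

x1 = -94/7, x2 = -39/7, minimum f = -660/7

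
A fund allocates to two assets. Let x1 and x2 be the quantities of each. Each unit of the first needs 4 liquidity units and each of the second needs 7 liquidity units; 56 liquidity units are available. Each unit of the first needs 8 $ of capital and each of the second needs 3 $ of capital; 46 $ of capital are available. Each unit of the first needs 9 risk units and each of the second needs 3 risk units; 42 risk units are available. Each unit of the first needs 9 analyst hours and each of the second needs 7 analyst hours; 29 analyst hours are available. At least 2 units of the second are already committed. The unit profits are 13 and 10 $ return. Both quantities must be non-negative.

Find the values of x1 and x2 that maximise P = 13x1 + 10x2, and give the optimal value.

Extreme points and P = 13x1 + 10x2:
  (0, 29/7) → P = 290/7
  (0, 2) → P = 20
  (5/3, 2) → P = 125/3

x1 = 5/3, x2 = 2, maximum P = 125/3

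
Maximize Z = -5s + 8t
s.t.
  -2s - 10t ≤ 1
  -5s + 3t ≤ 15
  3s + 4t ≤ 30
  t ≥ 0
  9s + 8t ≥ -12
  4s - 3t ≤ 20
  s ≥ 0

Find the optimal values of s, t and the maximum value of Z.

s = 30/29, t = 195/29, maximum Z = 1410/29

Feasible corners and Z = -5s + 8t:
  (30/29, 195/29) → Z = 1410/29
  (0, 5) → Z = 40
  (34/5, 12/5) → Z = -74/5
  (5, 0) → Z = -25
  (0, 0) → Z = 0

At the optimal vertex, -5s + 3t = 15 and 3s + 4t = 30.
Solving simultaneously gives s = 30/29, t = 195/29.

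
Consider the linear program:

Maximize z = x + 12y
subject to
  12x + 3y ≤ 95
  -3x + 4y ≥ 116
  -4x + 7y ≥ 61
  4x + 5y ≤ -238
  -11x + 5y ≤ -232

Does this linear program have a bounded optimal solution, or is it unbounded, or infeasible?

The boundaries -3x + 4y = 116 and -4x + 7y = 61 meet at (-568/5, -281/5), but that point violates -11x + 5y ≤ -232. Every candidate vertex is excluded by some other constraint, so the feasible region is empty.

infeasible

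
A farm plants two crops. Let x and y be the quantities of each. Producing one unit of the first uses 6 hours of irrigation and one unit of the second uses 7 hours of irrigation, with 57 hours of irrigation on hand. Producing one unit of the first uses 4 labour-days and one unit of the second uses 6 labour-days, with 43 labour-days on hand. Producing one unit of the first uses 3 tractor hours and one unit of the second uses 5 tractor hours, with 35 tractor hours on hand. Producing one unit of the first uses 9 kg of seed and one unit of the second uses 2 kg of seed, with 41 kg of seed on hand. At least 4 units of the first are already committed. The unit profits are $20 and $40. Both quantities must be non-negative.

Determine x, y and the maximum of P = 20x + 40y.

Feasible corners and P = 20x + 40y:
  (41/9, 0) → P = 820/9
  (4, 0) → P = 80
  (4, 5/2) → P = 180

The optimum lies where 9x + 2y = 41 and x = 4.
Solving simultaneously gives x = 4, y = 5/2.

x = 4, y = 5/2, maximum P = 180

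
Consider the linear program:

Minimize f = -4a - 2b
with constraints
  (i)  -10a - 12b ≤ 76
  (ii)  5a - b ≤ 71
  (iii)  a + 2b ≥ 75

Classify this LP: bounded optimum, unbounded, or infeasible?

unbounded

From the feasible point (-263/2, 413/4), moving in the direction (1, 5) keeps every constraint satisfied while f decreases without bound.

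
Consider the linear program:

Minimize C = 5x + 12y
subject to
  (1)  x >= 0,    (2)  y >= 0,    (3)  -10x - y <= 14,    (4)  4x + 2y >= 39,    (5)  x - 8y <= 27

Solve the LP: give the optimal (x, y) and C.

x = 39/4, y = 0, minimum C = 195/4

Corner points and C = 5x + 12y:
  (0, 39/2) → C = 234
  (39/4, 0) → C = 195/4
  (27, 0) → C = 135
The feasible region is unbounded (it extends along (0, 1), (8, 1)), but C strictly increases along every unbounded feasible direction, so there is no improving ray and the minimum is attained at a vertex.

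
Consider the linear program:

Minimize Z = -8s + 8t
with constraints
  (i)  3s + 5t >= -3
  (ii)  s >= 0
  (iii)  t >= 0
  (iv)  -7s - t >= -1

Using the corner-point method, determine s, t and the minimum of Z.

s = 1/7, t = 0, minimum Z = -8/7

Feasible corners and Z = -8s + 8t:
  (0, 0) → Z = 0
  (0, 1) → Z = 8
  (1/7, 0) → Z = -8/7

The optimum lies where t = 0 and -7s - t = -1.
Solving simultaneously gives s = 1/7, t = 0.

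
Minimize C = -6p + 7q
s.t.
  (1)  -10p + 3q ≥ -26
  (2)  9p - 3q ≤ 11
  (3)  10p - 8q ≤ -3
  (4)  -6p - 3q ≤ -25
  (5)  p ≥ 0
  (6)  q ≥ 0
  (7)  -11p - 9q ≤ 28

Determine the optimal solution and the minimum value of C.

p = 12/5, q = 53/15, minimum C = 31/3

Extreme points and C = -6p + 7q:
  (15, 124/3) → C = 598/3
  (12/5, 53/15) → C = 31/3
  (0, 25/3) → C = 175/3
The feasible region is unbounded (it extends along (0, 1), (3, 10)), but C strictly increases along every unbounded feasible direction, so there is no improving ray and the minimum is attained at a vertex.

At the optimal vertex, 9p - 3q = 11 and -6p - 3q = -25.
Solving simultaneously gives p = 12/5, q = 53/15.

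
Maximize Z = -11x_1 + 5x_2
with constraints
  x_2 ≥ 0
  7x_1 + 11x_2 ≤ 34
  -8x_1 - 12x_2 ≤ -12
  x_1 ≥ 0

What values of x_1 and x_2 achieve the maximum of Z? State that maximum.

x_1 = 0, x_2 = 34/11, maximum Z = 170/11

Extreme points and Z = -11x_1 + 5x_2:
  (34/7, 0) → Z = -374/7
  (3/2, 0) → Z = -33/2
  (0, 34/11) → Z = 170/11
  (0, 1) → Z = 5

At the optimal vertex, 7x_1 + 11x_2 = 34 and x_1 = 0.
Solving simultaneously gives x_1 = 0, x_2 = 34/11.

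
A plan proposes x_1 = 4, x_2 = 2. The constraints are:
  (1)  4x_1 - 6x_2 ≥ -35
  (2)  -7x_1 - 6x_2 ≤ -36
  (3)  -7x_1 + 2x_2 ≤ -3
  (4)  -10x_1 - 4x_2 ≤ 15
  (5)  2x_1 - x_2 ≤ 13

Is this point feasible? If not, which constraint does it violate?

feasible

(1): 4 ≥ -35 ✓
(2): -40 ≤ -36 ✓
(3): -24 ≤ -3 ✓
(4): -48 ≤ 15 ✓
(5): 6 ≤ 13 ✓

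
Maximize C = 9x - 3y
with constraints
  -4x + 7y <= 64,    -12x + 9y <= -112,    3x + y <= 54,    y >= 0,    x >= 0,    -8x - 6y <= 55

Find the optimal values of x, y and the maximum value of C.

Extreme points and C = 9x - 3y:
  (46/3, 8) → C = 114
  (28/3, 0) → C = 84
  (18, 0) → C = 162

The optimum lies where 3x + y = 54 and y = 0.
Solving simultaneously gives x = 18, y = 0.

x = 18, y = 0, maximum C = 162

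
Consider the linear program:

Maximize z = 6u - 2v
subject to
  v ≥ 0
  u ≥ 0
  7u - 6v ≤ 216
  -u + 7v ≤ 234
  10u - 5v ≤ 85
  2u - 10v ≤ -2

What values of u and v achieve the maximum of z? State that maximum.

u = 353/13, v = 485/13, maximum z = 1148/13

Extreme points and z = 6u - 2v:
  (0, 234/7) → z = -468/7
  (0, 1/5) → z = -2/5
  (353/13, 485/13) → z = 1148/13
  (86/9, 19/9) → z = 478/9

The optimum lies where -u + 7v = 234 and 10u - 5v = 85.
Solving simultaneously gives u = 353/13, v = 485/13.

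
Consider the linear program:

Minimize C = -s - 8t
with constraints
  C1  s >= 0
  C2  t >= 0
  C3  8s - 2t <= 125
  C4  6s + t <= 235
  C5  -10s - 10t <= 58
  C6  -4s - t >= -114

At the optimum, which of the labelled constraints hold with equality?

C1 and C6

Feasible corners and C = -s - 8t:
  (0, 0) → C = 0
  (0, 114) → C = -912
  (125/8, 0) → C = -125/8
  (353/16, 103/4) → C = -3649/16

The minimum is at (0, 114). Substituting into each constraint, equality holds for C1 and C6; the remaining constraints have slack.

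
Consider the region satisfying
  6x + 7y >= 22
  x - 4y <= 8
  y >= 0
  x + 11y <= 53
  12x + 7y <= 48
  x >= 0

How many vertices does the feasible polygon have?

5

Pairwise boundary intersections that survive every other constraint:
  (11/3, 0)
  (0, 22/7)
  (4, 0)
  (157/125, 588/125)
  (0, 53/11)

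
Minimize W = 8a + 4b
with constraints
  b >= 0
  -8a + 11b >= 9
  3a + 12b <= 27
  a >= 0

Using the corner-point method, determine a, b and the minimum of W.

a = 0, b = 9/11, minimum W = 36/11

The binding constraints are -8a + 11b = 9 and a = 0.
Solving simultaneously gives a = 0, b = 9/11.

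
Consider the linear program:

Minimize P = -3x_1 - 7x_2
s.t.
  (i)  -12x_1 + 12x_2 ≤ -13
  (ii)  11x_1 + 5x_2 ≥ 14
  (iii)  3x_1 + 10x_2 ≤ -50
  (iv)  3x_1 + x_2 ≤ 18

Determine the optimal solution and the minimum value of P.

x_1 = 230/27, x_2 = -68/9, minimum P = 82/3

Vertices and P = -3x_1 - 7x_2:
  (78/19, -592/95) → P = 2974/95
  (19, -39) → P = 216
  (230/27, -68/9) → P = 82/3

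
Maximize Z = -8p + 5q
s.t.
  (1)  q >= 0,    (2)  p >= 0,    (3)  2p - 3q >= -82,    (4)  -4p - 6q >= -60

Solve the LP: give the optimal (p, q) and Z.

Feasible corners and Z = -8p + 5q:
  (0, 0) → Z = 0
  (15, 0) → Z = -120
  (0, 10) → Z = 50

At the optimal vertex, p = 0 and -4p - 6q = -60.
Solving simultaneously gives p = 0, q = 10.

p = 0, q = 10, maximum Z = 50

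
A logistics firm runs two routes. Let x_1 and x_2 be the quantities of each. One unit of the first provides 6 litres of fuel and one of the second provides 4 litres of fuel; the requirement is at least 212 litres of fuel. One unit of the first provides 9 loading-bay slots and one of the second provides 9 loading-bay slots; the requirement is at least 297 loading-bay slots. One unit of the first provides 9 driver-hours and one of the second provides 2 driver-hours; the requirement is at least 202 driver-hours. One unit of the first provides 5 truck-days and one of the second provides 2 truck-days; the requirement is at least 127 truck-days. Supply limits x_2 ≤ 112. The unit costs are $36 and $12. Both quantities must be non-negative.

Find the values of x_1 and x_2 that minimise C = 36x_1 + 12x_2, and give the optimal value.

Feasible corners and C = 36x_1 + 12x_2:
  (0, 101) → C = 1212
  (0, 112) → C = 1344
  (106/3, 0) → C = 1272
  (16, 29) → C = 924
The feasible region is unbounded (it extends along (1, 0)), but C strictly increases along every unbounded feasible direction, so there is no improving ray and the minimum is attained at a vertex.

At the optimal vertex, 6x_1 + 4x_2 = 212 and 9x_1 + 2x_2 = 202.
Solving simultaneously gives x_1 = 16, x_2 = 29.

x_1 = 16, x_2 = 29, minimum C = 924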